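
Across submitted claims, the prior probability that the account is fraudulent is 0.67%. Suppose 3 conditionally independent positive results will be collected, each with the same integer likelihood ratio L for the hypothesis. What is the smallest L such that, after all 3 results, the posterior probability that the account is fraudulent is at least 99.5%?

31

Prior odds = 0.0067/0.9933 = 67/9933.
Target odds = 0.995/0.005 = 199.
Need L³ ≥ 199 ÷ (67/9933) = 1976667/67.
30³ = 27000 < 1976667/67 ≤ 29791 = 31³, so L = 31.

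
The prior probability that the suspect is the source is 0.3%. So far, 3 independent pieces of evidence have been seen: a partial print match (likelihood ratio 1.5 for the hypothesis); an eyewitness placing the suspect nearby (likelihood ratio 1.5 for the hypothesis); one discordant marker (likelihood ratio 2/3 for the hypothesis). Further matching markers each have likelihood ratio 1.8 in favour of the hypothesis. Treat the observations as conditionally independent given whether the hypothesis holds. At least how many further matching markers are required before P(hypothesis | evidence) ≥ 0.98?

Prior odds = 0.003/0.997 = 3/997.
Combined Bayes factor of the evidence already in hand = 1.5 × 1.5 × (2/3) = 1.5.
Odds after that evidence = (3/997) × 1.5 = 9/1994.
Target odds = 0.98/0.02 = 49.
Need 1.8ⁿ ≥ 49 ÷ (9/1994) = 97706/9.
1.8¹⁵ ≈6746.64 falls short of 97706/9 but 1.8¹⁶ ≈12144 reaches it, so n = 16.

16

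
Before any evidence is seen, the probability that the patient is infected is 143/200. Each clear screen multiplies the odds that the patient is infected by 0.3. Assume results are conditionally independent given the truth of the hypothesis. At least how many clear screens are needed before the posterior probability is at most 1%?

Prior odds = 0.715/0.285 = 143/57.
Likelihood ratio per clear screen = 0.3.
Target posterior odds = 0.01/0.99 = 1/99.
Need (143/57) × 0.3ⁿ ≤ 1/99, i.e. 0.3ⁿ ≤ 19/4719.
0.3⁴ = 0.0081 is still above 19/4719 but 0.3⁵ = 243/100000 is at or below it, so n = 5.

5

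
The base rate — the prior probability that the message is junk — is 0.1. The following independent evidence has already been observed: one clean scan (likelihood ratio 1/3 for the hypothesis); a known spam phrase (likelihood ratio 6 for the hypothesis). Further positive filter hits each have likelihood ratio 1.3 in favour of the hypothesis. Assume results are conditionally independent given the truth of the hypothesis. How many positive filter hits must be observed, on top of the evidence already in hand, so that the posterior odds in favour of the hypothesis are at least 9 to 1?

Prior odds = 0.1/0.9 = 1/9.
Combined Bayes factor of the evidence already in hand = (1/3) × 6 = 2.
Odds after that evidence = (1/9) × 2 = 2/9.
Target odds = 9.
Need 1.3ⁿ ≥ 9 ÷ (2/9) = 40.5.
1.3¹⁴ ≈39.3738 falls short of 40.5 but 1.3¹⁵ ≈51.1859 reaches it, so n = 15.

15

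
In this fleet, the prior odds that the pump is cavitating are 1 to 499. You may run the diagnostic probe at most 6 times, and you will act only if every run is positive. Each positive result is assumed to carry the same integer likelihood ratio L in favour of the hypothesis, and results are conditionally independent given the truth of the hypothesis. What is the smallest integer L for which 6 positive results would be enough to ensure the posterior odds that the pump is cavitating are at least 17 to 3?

4

Prior odds = 1/499.
Target odds = 17/3.
Need L⁶ ≥ 17/3 ÷ (1/499) = 8483/3.
3⁶ = 729 < 8483/3 ≤ 4096 = 4⁶, so L = 4.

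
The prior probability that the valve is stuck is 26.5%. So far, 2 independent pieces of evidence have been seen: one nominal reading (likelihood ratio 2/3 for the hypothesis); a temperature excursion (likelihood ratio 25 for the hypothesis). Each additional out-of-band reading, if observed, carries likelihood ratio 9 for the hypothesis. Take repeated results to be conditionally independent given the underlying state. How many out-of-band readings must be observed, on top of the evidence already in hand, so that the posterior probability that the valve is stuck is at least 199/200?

Prior odds = 0.265/0.735 = 53/147.
Combined Bayes factor of the evidence already in hand = (2/3) × 25 = 50/3.
Odds after that evidence = (53/147) × 50/3 = 2650/441.
Target odds = 0.995/0.005 = 199.
Need 9ⁿ ≥ 199 ÷ (2650/441) = 87759/2650.
9¹ = 9 falls short of 87759/2650 but 9² = 81 reaches it, so n = 2.

2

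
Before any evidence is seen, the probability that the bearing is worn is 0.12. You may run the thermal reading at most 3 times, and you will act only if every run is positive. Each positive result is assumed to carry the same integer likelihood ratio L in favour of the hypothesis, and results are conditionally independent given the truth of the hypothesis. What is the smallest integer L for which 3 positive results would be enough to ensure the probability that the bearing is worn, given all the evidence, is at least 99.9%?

Prior odds = 0.12/0.88 = 3/22.
Target odds = 0.999/0.001 = 999.
Need L³ ≥ 999 ÷ (3/22) = 7326.
19³ = 6859 < 7326 ≤ 8000 = 20³, so L = 20.

20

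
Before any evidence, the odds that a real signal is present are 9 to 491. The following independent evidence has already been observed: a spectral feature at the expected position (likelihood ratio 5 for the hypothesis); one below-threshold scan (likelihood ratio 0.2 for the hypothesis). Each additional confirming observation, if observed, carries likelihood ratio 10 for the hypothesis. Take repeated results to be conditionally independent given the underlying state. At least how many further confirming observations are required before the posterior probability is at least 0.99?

4

Prior odds = 9/491.
Combined Bayes factor of the evidence already in hand = 5 × 0.2 = 1.
Odds after that evidence = (9/491) × 1 = 9/491.
Target odds = 0.99/0.01 = 99.
Need 10ⁿ ≥ 99 ÷ (9/491) = 5401.
10³ = 1000 falls short of 5401 but 10⁴ = 10000 reaches it, so n = 4.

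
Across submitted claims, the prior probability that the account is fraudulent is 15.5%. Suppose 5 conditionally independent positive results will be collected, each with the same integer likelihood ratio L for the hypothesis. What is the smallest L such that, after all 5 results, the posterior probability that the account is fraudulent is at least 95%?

3

Prior odds = 0.155/0.845 = 31/169.
Target odds = 0.95/0.05 = 19.
Need L⁵ ≥ 19 ÷ (31/169) = 3211/31.
2⁵ = 32 < 3211/31 ≤ 243 = 3⁵, so L = 3.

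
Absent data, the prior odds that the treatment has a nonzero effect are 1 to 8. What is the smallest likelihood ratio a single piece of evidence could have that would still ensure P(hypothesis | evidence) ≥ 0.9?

Prior odds = 0.125.
Target odds = 0.9/0.1 = 9.
Required Bayes factor = 9 ÷ 0.125 = 72.

72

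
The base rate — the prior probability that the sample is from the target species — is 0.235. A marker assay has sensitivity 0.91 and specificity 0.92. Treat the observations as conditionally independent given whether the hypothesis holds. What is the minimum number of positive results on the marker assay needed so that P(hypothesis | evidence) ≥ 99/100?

Prior odds: 0.235 ÷ 0.765 = 47/153.
False-positive rate = 1 − 0.92 = 0.08; likelihood ratio of a positive = 0.91/0.08 = 11.375.
Target posterior odds = 0.99/0.01 = 99.
Need (47/153) × 11.375ⁿ ≥ 99, i.e. 11.375ⁿ ≥ 15147/47.
11.375² = 129.390625 falls short of 15147/47 but 11.375³ = 753571/512 reaches it, so n = 3.

3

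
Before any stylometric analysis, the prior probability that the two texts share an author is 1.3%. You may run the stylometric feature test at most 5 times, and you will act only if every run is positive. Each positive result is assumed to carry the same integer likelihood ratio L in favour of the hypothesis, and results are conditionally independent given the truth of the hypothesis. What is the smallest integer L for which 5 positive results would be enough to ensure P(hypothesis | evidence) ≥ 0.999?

10

Prior odds = 0.013/0.987 = 13/987.
Target odds = 0.999/0.001 = 999.
Need L⁵ ≥ 999 ÷ (13/987) = 986013/13.
9⁵ = 59049 < 986013/13 ≤ 100000 = 10⁵, so L = 10.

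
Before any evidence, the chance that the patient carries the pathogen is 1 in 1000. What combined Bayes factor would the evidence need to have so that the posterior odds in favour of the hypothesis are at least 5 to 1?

4995

Prior odds = 0.001/0.999 = 1/999.
Target odds = 5.
Required Bayes factor = 5 ÷ (1/999) = 4995.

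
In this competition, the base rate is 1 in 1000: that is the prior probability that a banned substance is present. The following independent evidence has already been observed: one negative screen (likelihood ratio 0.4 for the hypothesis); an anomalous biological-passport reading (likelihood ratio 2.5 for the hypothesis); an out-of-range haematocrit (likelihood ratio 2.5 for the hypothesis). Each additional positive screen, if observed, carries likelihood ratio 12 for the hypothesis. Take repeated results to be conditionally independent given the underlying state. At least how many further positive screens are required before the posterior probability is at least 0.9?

4

Prior odds = 0.001/0.999 = 1/999.
Combined Bayes factor of the evidence already in hand = 0.4 × 2.5 × 2.5 = 2.5.
Odds after that evidence = (1/999) × 2.5 = 5/1998.
Target odds = 0.9/0.1 = 9.
Need 12ⁿ ≥ 9 ÷ (5/1998) = 3596.4.
12³ = 1728 falls short of 3596.4 but 12⁴ = 20736 reaches it, so n = 4.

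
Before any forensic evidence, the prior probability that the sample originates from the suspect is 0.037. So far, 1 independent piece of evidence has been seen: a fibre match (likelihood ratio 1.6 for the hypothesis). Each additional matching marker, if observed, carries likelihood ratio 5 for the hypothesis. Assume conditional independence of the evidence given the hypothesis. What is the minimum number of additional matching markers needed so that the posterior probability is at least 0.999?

7

Prior odds = 0.037/0.963 = 37/963.
Bayes factor of the evidence already in hand = 1.6.
Odds after that evidence = (37/963) × 1.6 = 296/4815.
Target odds = 0.999/0.001 = 999.
Need 5ⁿ ≥ 999 ÷ (296/4815) = 16250.625.
5⁶ = 15625 falls short of 16250.625 but 5⁷ = 78125 reaches it, so n = 7.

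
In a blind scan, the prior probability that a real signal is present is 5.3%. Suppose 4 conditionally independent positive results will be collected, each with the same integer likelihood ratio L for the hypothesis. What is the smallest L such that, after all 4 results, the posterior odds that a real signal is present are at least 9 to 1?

Prior odds = 0.053/0.947 = 53/947.
Target odds = 9.
Need L⁴ ≥ 9 ÷ (53/947) = 8523/53.
3⁴ = 81 < 8523/53 ≤ 256 = 4⁴, so L = 4.

4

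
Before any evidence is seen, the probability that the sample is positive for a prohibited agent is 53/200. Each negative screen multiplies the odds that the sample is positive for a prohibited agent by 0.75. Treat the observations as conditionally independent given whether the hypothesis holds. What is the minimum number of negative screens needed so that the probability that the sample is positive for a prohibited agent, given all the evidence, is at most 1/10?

5

Prior odds: 0.265 ÷ 0.735 = 53/147.
Likelihood ratio per negative screen = 0.75.
Target odds: 0.1 ÷ 0.9 = 1/9.
Require 0.75ⁿ ≤ 1/9 ÷ (53/147) = 49/159.
0.75⁴ = 0.31640625 is still above 49/159 but 0.75⁵ = 243/1024 is at or below it, so n = 5.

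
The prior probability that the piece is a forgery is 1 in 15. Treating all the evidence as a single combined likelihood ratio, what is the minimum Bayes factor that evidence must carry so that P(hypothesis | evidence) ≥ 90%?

126

Prior odds = (1/15)/(14/15) = 1/14.
Target odds = 0.9/0.1 = 9.
Required Bayes factor = 9 ÷ (1/14) = 126.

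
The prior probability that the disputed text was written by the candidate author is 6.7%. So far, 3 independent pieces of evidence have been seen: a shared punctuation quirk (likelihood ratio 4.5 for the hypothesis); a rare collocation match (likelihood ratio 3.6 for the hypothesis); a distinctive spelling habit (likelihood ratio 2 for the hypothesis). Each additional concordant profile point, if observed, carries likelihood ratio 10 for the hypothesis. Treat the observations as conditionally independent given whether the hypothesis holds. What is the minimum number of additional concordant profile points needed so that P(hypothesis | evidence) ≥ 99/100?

Prior odds = 0.067/0.933 = 67/933.
Combined Bayes factor of the evidence already in hand = 4.5 × 3.6 × 2 = 32.4.
Odds after that evidence = (67/933) × 32.4 = 3618/1555.
Target odds = 0.99/0.01 = 99.
Need 10ⁿ ≥ 99 ÷ (3618/1555) = 17105/402.
10¹ = 10 falls short of 17105/402 but 10² = 100 reaches it, so n = 2.

2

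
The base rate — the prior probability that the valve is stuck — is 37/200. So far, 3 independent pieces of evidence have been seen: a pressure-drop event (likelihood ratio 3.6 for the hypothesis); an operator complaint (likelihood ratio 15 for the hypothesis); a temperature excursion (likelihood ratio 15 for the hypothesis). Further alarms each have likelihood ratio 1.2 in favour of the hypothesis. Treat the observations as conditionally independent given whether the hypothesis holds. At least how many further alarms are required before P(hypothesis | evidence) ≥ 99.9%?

10

Prior odds = 0.185/0.815 = 37/163.
Combined Bayes factor of the evidence already in hand = 3.6 × 15 × 15 = 810.
Odds after that evidence = (37/163) × 810 = 29970/163.
Target odds = 0.999/0.001 = 999.
Need 1.2ⁿ ≥ 999 ÷ (29970/163) = 163/30.
1.2⁹ = 10077696/1953125 falls short of 163/30 but 1.2¹⁰ = 60466176/9765625 reaches it, so n = 10.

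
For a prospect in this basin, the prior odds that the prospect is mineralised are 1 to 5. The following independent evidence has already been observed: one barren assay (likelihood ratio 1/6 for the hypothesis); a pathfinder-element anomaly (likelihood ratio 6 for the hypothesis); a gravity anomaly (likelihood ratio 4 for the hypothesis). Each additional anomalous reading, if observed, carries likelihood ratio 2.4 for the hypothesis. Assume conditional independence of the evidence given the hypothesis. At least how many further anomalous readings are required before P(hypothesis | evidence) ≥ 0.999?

9

Prior odds = 0.2.
Combined Bayes factor of the evidence already in hand = (1/6) × 6 × 4 = 4.
Odds after that evidence = 0.2 × 4 = 0.8.
Target odds = 0.999/0.001 = 999.
Need 2.4ⁿ ≥ 999 ÷ 0.8 = 1248.75.
2.4⁸ = 429981696/390625 falls short of 1248.75 but 2.4⁹ ≈2641.81 reaches it, so n = 9.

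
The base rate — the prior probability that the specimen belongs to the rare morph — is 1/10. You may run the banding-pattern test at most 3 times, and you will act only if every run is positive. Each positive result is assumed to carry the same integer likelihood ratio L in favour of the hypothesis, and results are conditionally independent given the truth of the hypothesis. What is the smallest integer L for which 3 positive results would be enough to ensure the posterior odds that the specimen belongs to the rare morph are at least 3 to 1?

3

Prior odds = 0.1/0.9 = 1/9.
Target odds = 3.
Need L³ ≥ 3 ÷ (1/9) = 27.
2³ = 8 < 27 ≤ 27 = 3³, so L = 3.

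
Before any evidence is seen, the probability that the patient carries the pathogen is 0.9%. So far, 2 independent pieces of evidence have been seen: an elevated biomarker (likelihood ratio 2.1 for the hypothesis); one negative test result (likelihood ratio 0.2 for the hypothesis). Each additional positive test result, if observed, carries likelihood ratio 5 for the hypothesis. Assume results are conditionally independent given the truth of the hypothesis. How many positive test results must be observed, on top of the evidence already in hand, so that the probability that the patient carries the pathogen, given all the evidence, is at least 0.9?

5

Prior odds = 0.009/0.991 = 9/991.
Combined Bayes factor of the evidence already in hand = 2.1 × 0.2 = 0.42.
Odds after that evidence = (9/991) × 0.42 = 189/49550.
Target odds = 0.9/0.1 = 9.
Need 5ⁿ ≥ 9 ÷ (189/49550) = 49550/21.
5⁴ = 625 falls short of 49550/21 but 5⁵ = 3125 reaches it, so n = 5.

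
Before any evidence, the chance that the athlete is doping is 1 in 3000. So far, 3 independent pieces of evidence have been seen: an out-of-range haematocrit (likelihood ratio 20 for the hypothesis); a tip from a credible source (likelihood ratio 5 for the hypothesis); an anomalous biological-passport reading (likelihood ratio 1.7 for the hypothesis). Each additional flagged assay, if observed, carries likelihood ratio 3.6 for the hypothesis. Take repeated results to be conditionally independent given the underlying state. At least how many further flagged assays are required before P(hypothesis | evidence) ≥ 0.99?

Prior odds = (1/3000)/(2999/3000) = 1/2999.
Combined Bayes factor of the evidence already in hand = 20 × 5 × 1.7 = 170.
Odds after that evidence = (1/2999) × 170 = 170/2999.
Target odds = 0.99/0.01 = 99.
Need 3.6ⁿ ≥ 99 ÷ (170/2999) = 296901/170.
3.6⁵ = 604.66176 falls short of 296901/170 but 3.6⁶ = 34012224/15625 reaches it, so n = 6.

6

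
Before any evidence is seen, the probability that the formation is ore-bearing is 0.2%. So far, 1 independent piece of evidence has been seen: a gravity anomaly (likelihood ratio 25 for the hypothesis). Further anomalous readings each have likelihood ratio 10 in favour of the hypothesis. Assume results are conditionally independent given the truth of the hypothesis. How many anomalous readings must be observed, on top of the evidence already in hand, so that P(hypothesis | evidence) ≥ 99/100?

4

Prior odds = 0.002/0.998 = 1/499.
Bayes factor of the evidence already in hand = 25.
Odds after that evidence = (1/499) × 25 = 25/499.
Target odds = 0.99/0.01 = 99.
Need 10ⁿ ≥ 99 ÷ (25/499) = 1976.04.
10³ = 1000 falls short of 1976.04 but 10⁴ = 10000 reaches it, so n = 4.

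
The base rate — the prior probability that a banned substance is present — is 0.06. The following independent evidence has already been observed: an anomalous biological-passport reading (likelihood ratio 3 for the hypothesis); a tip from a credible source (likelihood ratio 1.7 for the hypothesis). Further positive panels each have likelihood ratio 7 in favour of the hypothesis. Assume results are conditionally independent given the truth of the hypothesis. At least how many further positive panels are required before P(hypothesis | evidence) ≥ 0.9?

Prior odds = 0.06/0.94 = 3/47.
Combined Bayes factor of the evidence already in hand = 3 × 1.7 = 5.1.
Odds after that evidence = (3/47) × 5.1 = 153/470.
Target odds = 0.9/0.1 = 9.
Need 7ⁿ ≥ 9 ÷ (153/470) = 470/17.
7¹ = 7 falls short of 470/17 but 7² = 49 reaches it, so n = 2.

2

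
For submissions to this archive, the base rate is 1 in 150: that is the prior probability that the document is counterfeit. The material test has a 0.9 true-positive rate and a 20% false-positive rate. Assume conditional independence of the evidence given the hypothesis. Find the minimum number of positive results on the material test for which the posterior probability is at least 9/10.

5

Prior odds: (1/150) ÷ (149/150) = 1/149.
Likelihood ratio of a positive result = 0.9/0.2 = 4.5.
Target odds: 0.9 ÷ 0.1 = 9.
Require 4.5ⁿ ≥ 9 ÷ (1/149) = 1341.
4.5⁴ = 410.0625 falls short of 1341 but 4.5⁵ = 1845.28125 reaches it, so n = 5.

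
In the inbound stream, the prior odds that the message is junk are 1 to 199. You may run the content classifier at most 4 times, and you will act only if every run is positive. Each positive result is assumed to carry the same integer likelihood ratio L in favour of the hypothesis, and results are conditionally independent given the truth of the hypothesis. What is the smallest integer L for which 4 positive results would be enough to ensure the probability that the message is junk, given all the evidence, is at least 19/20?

Prior odds = 1/199.
Target odds = 0.95/0.05 = 19.
Need L⁴ ≥ 19 ÷ (1/199) = 3781.
7⁴ = 2401 < 3781 ≤ 4096 = 8⁴, so L = 8.

8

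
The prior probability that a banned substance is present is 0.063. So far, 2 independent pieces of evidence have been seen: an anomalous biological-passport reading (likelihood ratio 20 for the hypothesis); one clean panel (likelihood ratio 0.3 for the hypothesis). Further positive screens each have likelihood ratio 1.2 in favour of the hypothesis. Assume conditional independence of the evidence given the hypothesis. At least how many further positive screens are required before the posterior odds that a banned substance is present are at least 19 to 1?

22

Prior odds = 0.063/0.937 = 63/937.
Combined Bayes factor of the evidence already in hand = 20 × 0.3 = 6.
Odds after that evidence = (63/937) × 6 = 378/937.
Target odds = 19.
Need 1.2ⁿ ≥ 19 ÷ (378/937) = 17803/378.
1.2²¹ ≈46.0051 falls short of 17803/378 but 1.2²² ≈55.2061 reaches it, so n = 22.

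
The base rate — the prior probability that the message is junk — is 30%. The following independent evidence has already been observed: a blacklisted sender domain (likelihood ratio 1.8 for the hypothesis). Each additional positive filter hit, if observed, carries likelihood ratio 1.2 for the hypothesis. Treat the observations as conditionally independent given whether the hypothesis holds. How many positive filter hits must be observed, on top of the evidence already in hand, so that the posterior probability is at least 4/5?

10

Prior odds = 0.3/0.7 = 3/7.
Bayes factor of the evidence already in hand = 1.8.
Odds after that evidence = (3/7) × 1.8 = 27/35.
Target odds = 0.8/0.2 = 4.
Need 1.2ⁿ ≥ 4 ÷ (27/35) = 140/27.
1.2⁹ = 10077696/1953125 falls short of 140/27 but 1.2¹⁰ = 60466176/9765625 reaches it, so n = 10.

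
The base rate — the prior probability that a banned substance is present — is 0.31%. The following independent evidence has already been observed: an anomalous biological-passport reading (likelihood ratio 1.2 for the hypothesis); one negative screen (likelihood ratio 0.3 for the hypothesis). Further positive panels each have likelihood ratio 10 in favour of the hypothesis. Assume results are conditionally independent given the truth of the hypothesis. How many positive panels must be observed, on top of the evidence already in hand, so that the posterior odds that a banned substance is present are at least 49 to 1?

Prior odds = 0.0031/0.9969 = 31/9969.
Combined Bayes factor of the evidence already in hand = 1.2 × 0.3 = 0.36.
Odds after that evidence = (31/9969) × 0.36 = 93/83075.
Target odds = 49.
Need 10ⁿ ≥ 49 ÷ (93/83075) = 4070675/93.
10⁴ = 10000 falls short of 4070675/93 but 10⁵ = 100000 reaches it, so n = 5.

5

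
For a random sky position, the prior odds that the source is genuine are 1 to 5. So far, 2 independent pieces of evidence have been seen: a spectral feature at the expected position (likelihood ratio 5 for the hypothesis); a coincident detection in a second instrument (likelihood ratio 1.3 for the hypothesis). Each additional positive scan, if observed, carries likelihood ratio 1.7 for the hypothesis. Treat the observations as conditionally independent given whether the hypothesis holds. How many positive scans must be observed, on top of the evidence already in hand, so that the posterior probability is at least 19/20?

6

Prior odds = 0.2.
Combined Bayes factor of the evidence already in hand = 5 × 1.3 = 6.5.
Odds after that evidence = 0.2 × 6.5 = 1.3.
Target odds = 0.95/0.05 = 19.
Need 1.7ⁿ ≥ 19 ÷ 1.3 = 190/13.
1.7⁵ = 1419857/100000 falls short of 190/13 but 1.7⁶ = 24137569/1000000 reaches it, so n = 6.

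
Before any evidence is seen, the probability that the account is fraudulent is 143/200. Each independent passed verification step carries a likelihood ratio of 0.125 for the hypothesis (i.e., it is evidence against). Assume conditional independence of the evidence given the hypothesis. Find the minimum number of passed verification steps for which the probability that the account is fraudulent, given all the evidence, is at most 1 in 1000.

4

Prior odds = 0.715/0.285 = 143/57.
Likelihood ratio per passed verification step = 0.125.
Target posterior odds = 0.001/0.999 = 1/999.
Need (143/57) × 0.125ⁿ ≤ 1/999, i.e. 0.125ⁿ ≤ 19/47619.
0.125³ = 0.001953125 is still above 19/47619 but 0.125⁴ = 1/4096 is at or below it, so n = 4.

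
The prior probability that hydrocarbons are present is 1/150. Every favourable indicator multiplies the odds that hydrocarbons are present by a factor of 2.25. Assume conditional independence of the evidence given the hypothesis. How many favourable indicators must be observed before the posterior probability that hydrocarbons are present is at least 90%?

9

Prior odds = (1/150)/(149/150) = 1/149.
Likelihood ratio per favourable indicator = 2.25.
Target odds: 0.9 ÷ 0.1 = 9.
Require 2.25ⁿ ≥ 9 ÷ (1/149) = 1341.
2.25⁸ = 43046721/65536 falls short of 1341 but 2.25⁹ = 387420489/262144 reaches it, so n = 9.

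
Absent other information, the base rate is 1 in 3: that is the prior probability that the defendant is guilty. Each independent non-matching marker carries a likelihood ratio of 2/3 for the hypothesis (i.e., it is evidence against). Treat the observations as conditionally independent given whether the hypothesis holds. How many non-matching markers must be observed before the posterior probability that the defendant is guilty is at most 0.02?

8

Prior odds: (1/3) ÷ (2/3) = 0.5.
Likelihood ratio per non-matching marker = 2/3.
Target posterior odds = 0.02/0.98 = 1/49.
Require (2/3)ⁿ ≤ 1/49 ÷ 0.5 = 2/49.
(2/3)⁷ = 128/2187 is still above 2/49 but (2/3)⁸ = 256/6561 is at or below it, so n = 8.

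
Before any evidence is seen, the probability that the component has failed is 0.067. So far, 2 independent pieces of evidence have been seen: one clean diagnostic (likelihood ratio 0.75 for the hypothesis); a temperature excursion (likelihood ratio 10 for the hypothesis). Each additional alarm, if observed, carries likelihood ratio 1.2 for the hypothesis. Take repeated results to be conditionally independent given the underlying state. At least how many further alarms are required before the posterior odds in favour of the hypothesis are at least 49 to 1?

25

Prior odds = 0.067/0.933 = 67/933.
Combined Bayes factor of the evidence already in hand = 0.75 × 10 = 7.5.
Odds after that evidence = (67/933) × 7.5 = 335/622.
Target odds = 49.
Need 1.2ⁿ ≥ 49 ÷ (335/622) = 30478/335.
1.2²⁴ ≈79.4968 falls short of 30478/335 but 1.2²⁵ ≈95.3962 reaches it, so n = 25.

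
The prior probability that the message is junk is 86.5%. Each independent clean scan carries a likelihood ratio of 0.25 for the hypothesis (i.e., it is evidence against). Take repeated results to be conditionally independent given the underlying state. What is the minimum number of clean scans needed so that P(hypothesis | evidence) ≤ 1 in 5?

Prior odds: 0.865 ÷ 0.135 = 173/27.
Likelihood ratio per clean scan = 0.25.
Target posterior odds = 0.2/0.8 = 0.25.
Need (173/27) × 0.25ⁿ ≤ 0.25, i.e. 0.25ⁿ ≤ 27/692.
0.25² = 0.0625 is still above 27/692 but 0.25³ = 0.015625 is at or below it, so n = 3.

3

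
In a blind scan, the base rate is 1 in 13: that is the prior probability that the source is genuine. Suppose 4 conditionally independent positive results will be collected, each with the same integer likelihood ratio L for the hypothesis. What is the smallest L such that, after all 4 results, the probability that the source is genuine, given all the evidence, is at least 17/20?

3

Prior odds = (1/13)/(12/13) = 1/12.
Target odds = 0.85/0.15 = 17/3.
Need L⁴ ≥ 17/3 ÷ (1/12) = 68.
2⁴ = 16 < 68 ≤ 81 = 3⁴, so L = 3.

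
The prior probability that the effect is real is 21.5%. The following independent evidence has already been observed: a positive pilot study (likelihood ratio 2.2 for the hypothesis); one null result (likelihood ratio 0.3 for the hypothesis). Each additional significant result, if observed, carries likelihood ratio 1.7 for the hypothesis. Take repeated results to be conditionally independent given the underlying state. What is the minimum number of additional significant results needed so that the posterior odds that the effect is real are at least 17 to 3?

Prior odds = 0.215/0.785 = 43/157.
Combined Bayes factor of the evidence already in hand = 2.2 × 0.3 = 0.66.
Odds after that evidence = (43/157) × 0.66 = 1419/7850.
Target odds = 17/3.
Need 1.7ⁿ ≥ 17/3 ÷ (1419/7850) = 133450/4257.
1.7⁶ = 24137569/1000000 falls short of 133450/4257 but 1.7⁷ = 410338673/10000000 reaches it, so n = 7.

7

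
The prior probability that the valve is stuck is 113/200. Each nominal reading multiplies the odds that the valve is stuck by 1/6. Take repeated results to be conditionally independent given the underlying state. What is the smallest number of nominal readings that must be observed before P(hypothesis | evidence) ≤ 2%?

3

Prior odds: 0.565 ÷ 0.435 = 113/87.
Likelihood ratio per nominal reading = 1/6.
Target posterior odds = 0.02/0.98 = 1/49.
Need (113/87) × (1/6)ⁿ ≤ 1/49, i.e. (1/6)ⁿ ≤ 87/5537.
(1/6)² = 1/36 is still above 87/5537 but (1/6)³ = 1/216 is at or below it, so n = 3.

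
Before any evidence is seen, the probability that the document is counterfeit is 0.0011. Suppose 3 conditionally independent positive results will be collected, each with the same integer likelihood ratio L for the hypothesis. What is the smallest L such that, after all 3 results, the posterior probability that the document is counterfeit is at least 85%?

Prior odds = 0.0011/0.9989 = 11/9989.
Target odds = 0.85/0.15 = 17/3.
Need L³ ≥ 17/3 ÷ (11/9989) = 169813/33.
17³ = 4913 < 169813/33 ≤ 5832 = 18³, so L = 18.

18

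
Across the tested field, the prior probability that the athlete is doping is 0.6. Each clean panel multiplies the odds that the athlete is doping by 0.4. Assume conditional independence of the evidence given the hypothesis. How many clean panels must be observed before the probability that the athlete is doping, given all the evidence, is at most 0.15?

Prior odds = 0.6/0.4 = 1.5.
Likelihood ratio per clean panel = 0.4.
Target posterior odds = 0.15/0.85 = 3/17.
Require 0.4ⁿ ≤ 3/17 ÷ 1.5 = 2/17.
0.4² = 0.16 is still above 2/17 but 0.4³ = 0.064 is at or below it, so n = 3.

3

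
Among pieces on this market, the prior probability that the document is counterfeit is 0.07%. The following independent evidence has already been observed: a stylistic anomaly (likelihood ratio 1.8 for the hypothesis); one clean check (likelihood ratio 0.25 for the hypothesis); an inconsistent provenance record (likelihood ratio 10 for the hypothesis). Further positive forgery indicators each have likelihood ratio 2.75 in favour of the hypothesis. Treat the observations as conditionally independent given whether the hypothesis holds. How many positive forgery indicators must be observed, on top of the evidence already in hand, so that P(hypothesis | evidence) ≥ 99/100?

11

Prior odds = 0.0007/0.9993 = 7/9993.
Combined Bayes factor of the evidence already in hand = 1.8 × 0.25 × 10 = 4.5.
Odds after that evidence = (7/9993) × 4.5 = 21/6662.
Target odds = 0.99/0.01 = 99.
Need 2.75ⁿ ≥ 99 ÷ (21/6662) = 219846/7.
2.75¹⁰ ≈24735.9 falls short of 219846/7 but 2.75¹¹ ≈68023.6 reaches it, so n = 11.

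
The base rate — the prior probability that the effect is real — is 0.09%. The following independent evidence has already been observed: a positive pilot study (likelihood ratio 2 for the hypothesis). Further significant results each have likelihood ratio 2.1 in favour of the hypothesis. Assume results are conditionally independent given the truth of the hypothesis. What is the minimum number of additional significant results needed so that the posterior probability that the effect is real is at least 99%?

Prior odds = 0.0009/0.9991 = 9/9991.
Bayes factor of the evidence already in hand = 2.
Odds after that evidence = (9/9991) × 2 = 18/9991.
Target odds = 0.99/0.01 = 99.
Need 2.1ⁿ ≥ 99 ÷ (18/9991) = 54950.5.
2.1¹⁴ ≈32439.2 falls short of 54950.5 but 2.1¹⁵ ≈68122.3 reaches it, so n = 15.

15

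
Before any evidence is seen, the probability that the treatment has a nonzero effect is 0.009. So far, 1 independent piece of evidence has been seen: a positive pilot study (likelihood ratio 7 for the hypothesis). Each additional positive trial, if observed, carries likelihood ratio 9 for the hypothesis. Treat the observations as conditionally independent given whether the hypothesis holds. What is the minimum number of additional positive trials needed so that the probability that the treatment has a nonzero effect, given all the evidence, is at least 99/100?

Prior odds = 0.009/0.991 = 9/991.
Bayes factor of the evidence already in hand = 7.
Odds after that evidence = (9/991) × 7 = 63/991.
Target odds = 0.99/0.01 = 99.
Need 9ⁿ ≥ 99 ÷ (63/991) = 10901/7.
9³ = 729 falls short of 10901/7 but 9⁴ = 6561 reaches it, so n = 4.

4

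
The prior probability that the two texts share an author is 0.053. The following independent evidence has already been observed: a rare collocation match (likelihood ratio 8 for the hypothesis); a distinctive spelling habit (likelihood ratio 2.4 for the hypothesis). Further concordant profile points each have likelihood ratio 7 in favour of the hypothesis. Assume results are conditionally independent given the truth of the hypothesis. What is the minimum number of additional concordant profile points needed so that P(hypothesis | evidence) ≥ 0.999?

4

Prior odds = 0.053/0.947 = 53/947.
Combined Bayes factor of the evidence already in hand = 8 × 2.4 = 19.2.
Odds after that evidence = (53/947) × 19.2 = 5088/4735.
Target odds = 0.999/0.001 = 999.
Need 7ⁿ ≥ 999 ÷ (5088/4735) = 1576755/1696.
7³ = 343 falls short of 1576755/1696 but 7⁴ = 2401 reaches it, so n = 4.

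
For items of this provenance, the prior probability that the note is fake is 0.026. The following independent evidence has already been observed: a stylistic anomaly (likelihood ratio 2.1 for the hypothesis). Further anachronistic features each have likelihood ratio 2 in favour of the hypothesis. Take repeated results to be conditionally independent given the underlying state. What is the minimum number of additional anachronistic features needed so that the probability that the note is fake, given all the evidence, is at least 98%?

10

Prior odds = 0.026/0.974 = 13/487.
Bayes factor of the evidence already in hand = 2.1.
Odds after that evidence = (13/487) × 2.1 = 273/4870.
Target odds = 0.98/0.02 = 49.
Need 2ⁿ ≥ 49 ÷ (273/4870) = 34090/39.
2⁹ = 512 falls short of 34090/39 but 2¹⁰ = 1024 reaches it, so n = 10.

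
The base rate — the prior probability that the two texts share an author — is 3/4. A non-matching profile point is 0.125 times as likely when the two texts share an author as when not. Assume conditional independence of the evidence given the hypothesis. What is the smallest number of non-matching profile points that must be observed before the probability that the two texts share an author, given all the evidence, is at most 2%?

3

Prior odds: 0.75 ÷ 0.25 = 3.
Likelihood ratio per non-matching profile point = 0.125.
Target posterior odds = 0.02/0.98 = 1/49.
Need 3 × 0.125ⁿ ≤ 1/49, i.e. 0.125ⁿ ≤ 1/147.
0.125² = 0.015625 is still above 1/147 but 0.125³ = 0.001953125 is at or below it, so n = 3.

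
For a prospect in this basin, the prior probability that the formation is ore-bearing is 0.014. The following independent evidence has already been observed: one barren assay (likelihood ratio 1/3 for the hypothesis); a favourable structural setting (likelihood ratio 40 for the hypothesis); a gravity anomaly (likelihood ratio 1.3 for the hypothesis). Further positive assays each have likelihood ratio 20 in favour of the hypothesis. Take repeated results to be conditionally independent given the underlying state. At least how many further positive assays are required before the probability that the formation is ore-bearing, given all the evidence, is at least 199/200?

3

Prior odds = 0.014/0.986 = 7/493.
Combined Bayes factor of the evidence already in hand = (1/3) × 40 × 1.3 = 52/3.
Odds after that evidence = (7/493) × 52/3 = 364/1479.
Target odds = 0.995/0.005 = 199.
Need 20ⁿ ≥ 199 ÷ (364/1479) = 294321/364.
20² = 400 falls short of 294321/364 but 20³ = 8000 reaches it, so n = 3.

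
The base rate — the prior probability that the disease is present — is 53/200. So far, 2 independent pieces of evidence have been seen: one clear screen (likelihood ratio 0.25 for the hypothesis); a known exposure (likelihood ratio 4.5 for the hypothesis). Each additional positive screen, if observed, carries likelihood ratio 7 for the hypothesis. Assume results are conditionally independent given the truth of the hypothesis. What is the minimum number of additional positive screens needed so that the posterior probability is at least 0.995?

4

Prior odds = 0.265/0.735 = 53/147.
Combined Bayes factor of the evidence already in hand = 0.25 × 4.5 = 1.125.
Odds after that evidence = (53/147) × 1.125 = 159/392.
Target odds = 0.995/0.005 = 199.
Need 7ⁿ ≥ 199 ÷ (159/392) = 78008/159.
7³ = 343 falls short of 78008/159 but 7⁴ = 2401 reaches it, so n = 4.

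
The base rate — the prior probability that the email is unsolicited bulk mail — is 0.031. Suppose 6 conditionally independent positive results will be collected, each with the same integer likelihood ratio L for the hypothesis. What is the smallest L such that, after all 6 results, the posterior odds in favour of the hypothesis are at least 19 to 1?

Prior odds = 0.031/0.969 = 31/969.
Target odds = 19.
Need L⁶ ≥ 19 ÷ (31/969) = 18411/31.
2⁶ = 64 < 18411/31 ≤ 729 = 3⁶, so L = 3.

3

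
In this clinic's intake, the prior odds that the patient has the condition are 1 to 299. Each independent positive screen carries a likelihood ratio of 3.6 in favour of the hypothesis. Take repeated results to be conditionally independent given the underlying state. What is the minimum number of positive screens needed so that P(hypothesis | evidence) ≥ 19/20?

7

Prior odds = 1/299.
Likelihood ratio per positive screen = 3.6.
Target posterior odds = 0.95/0.05 = 19.
Need (1/299) × 3.6ⁿ ≥ 19, i.e. 3.6ⁿ ≥ 5681.
3.6⁶ = 34012224/15625 falls short of 5681 but 3.6⁷ = 612220032/78125 reaches it, so n = 7.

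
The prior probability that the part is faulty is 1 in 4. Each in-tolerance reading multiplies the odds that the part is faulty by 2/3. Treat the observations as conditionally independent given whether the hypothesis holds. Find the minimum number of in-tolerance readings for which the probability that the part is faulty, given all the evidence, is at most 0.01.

Prior odds = 0.25/0.75 = 1/3.
Likelihood ratio per in-tolerance reading = 2/3.
Target odds: 0.01 ÷ 0.99 = 1/99.
Require (2/3)ⁿ ≤ 1/99 ÷ (1/3) = 1/33.
(2/3)⁸ = 256/6561 is still above 1/33 but (2/3)⁹ = 512/19683 is at or below it, so n = 9.

9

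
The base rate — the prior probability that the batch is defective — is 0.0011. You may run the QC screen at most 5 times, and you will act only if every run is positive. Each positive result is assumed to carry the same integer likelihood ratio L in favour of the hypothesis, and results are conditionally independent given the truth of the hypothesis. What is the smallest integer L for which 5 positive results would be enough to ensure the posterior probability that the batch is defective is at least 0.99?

Prior odds = 0.0011/0.9989 = 11/9989.
Target odds = 0.99/0.01 = 99.
Need L⁵ ≥ 99 ÷ (11/9989) = 89901.
9⁵ = 59049 < 89901 ≤ 100000 = 10⁵, so L = 10.

10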